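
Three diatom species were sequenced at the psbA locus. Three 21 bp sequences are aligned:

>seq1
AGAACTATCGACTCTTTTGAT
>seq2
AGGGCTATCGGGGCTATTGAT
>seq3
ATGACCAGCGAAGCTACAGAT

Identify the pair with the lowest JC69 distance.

seq1 and seq2

seq1–seq2: 6/21 differ, p = 0.286, d = 0.360.
seq1–seq3: 9/21 differ, p = 0.429, d = 0.635.
seq2–seq3: 8/21 differ, p = 0.381, d = 0.532.
The smallest distance is between seq1 and seq2.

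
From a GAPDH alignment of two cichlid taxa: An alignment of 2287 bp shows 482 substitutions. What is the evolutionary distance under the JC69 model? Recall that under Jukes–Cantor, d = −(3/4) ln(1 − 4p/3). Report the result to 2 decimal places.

0.25

p = 482/2287 ≈ 0.210756.
d = −(3/4) ln(1 − 4p/3) = −0.75 ln(1 − 0.281008) = −0.75 ln(0.718992)
  = −0.75 × (-0.329905) = 0.247429 substitutions/site.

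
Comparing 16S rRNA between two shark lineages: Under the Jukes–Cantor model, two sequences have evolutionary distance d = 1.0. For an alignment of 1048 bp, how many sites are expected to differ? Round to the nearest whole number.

Invert JC69: p = (3/4)(1 − e^(−4d/3)) = 0.75 × (1 − e^(-1.333333)) = 0.75 × (1 − 0.263597) = 0.552302.
Expected differing sites = pL ≈ 0.552302 × 1048 = 578.812496 ≈ 579.

579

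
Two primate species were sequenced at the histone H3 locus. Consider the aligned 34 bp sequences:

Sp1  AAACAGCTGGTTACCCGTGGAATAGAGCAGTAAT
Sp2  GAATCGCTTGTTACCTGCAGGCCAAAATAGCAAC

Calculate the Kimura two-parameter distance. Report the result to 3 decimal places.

Of 34 sites, 12 differences are transitions and 3 are transversions, so P = 12/34 ≈ 0.352941 and Q = 3/34 ≈ 0.088235.
Under the Kimura two-parameter model, d = −½ ln(1 − 2P − Q) − ¼ ln(1 − 2Q).
1 − 2P − Q = 0.205883, giving −½ ln(0.205883) = 0.790224.
1 − 2Q = 0.82353, giving −¼ ln(0.82353) = 0.048539.
d = 0.790224 + 0.048539 = 0.838763.

0.839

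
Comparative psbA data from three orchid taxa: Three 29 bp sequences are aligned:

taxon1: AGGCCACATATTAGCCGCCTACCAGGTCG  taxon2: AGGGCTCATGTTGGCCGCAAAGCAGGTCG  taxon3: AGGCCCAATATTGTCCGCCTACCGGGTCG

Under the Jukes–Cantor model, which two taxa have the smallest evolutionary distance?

taxon1 and taxon3

taxon1–taxon2: 7/29 differ, p = 0.241, d = 0.291.
taxon1–taxon3: 5/29 differ, p = 0.172, d = 0.196.
taxon2–taxon3: 9/29 differ, p = 0.310, d = 0.401.
The smallest distance is between taxon1 and taxon3.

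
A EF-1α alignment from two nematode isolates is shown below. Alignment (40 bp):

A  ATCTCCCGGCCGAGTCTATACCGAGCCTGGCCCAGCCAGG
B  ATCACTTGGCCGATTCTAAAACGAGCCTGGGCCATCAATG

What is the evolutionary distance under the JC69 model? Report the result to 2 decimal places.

0.30

The sequences differ at 10 of 40 sites (4, 6, 7, 14, 19, 21, 31, 35, 37, 39), so p = 10/40 = 0.25.
d = −(3/4) ln(1 − 4p/3) = −0.75 ln(1 − 0.333333) = −0.75 ln(0.666667)
  = −0.75 × (-0.405465) = 0.304099 substitutions/site.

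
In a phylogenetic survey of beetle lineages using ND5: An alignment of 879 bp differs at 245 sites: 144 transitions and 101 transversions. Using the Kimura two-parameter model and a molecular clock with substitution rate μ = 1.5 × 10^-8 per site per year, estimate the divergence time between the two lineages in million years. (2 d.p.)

11.92

P = 144/879 ≈ 0.163823 and Q = 101/879 ≈ 0.114903.
Under the Kimura two-parameter model, d = −½ ln(1 − 2P − Q) − ¼ ln(1 − 2Q).
1 − 2P − Q = 0.557451, giving −½ ln(0.557451) = 0.292190.
1 − 2Q = 0.770194, giving −¼ ln(0.770194) = 0.065278.
d = 0.292190 + 0.065278 = 0.357468.
Under a molecular clock d = 2μt, so t = d/(2μ) = 0.357468 / (2 × 1.5 × 10^-8) = 11.92 million years.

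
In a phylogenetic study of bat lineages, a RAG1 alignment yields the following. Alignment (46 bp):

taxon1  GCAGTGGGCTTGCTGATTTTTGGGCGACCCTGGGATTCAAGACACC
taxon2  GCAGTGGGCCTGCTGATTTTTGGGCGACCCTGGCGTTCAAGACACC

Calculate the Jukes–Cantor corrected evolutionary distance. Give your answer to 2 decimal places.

The sequences differ at 3 of 46 sites (10, 34, 35), so p = 3/46 ≈ 0.065217.
d = −(3/4) ln(1 − 4p/3) = −0.75 ln(1 − 0.086956) = −0.75 ln(0.913044)
  = −0.75 × (-0.090971) = 0.068228 substitutions/site.

0.07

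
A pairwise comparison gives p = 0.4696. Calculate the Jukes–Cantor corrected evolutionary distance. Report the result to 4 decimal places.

d = −(3/4) ln(1 − 4p/3) = −0.75 ln(1 − 0.626133) = −0.75 ln(0.373867)
  = −0.75 × (-0.983855) = 0.737891 substitutions/site.

0.7379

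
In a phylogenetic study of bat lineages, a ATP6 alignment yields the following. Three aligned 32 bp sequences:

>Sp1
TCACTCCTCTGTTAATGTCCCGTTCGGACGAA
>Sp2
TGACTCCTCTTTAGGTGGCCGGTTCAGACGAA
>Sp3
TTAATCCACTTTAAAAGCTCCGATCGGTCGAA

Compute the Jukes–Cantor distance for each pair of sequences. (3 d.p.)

Sp1–Sp2: 8/32 sites differ → p = 0.25, d = −0.75 ln(1 − 0.333333) = 0.304098 ≈ 0.304.
Sp1–Sp3: 10/32 sites differ → p = 0.3125, d = −0.75 ln(1 − 0.416667) = 0.404248 ≈ 0.404.
Sp2–Sp3: 12/32 sites differ → p = 0.375, d = −0.75 ln(1 − 0.5) = 0.519860 ≈ 0.520.

d(Sp1,Sp2) = 0.304, d(Sp1,Sp3) = 0.404, d(Sp2,Sp3) = 0.520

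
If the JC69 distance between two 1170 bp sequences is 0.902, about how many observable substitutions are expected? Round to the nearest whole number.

Invert JC69: p = (3/4)(1 − e^(−4d/3)) = 0.75 × (1 − e^(-1.202667)) = 0.75 × (1 − 0.300392) = 0.524706.
Expected differing sites = pL ≈ 0.524706 × 1170 = 613.90602 ≈ 614.

614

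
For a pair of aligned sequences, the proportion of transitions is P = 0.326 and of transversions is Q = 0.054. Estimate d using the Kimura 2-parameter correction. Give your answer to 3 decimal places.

0.641

Under the Kimura two-parameter model, d = −½ ln(1 − 2P − Q) − ¼ ln(1 − 2Q).
1 − 2P − Q = 0.294, giving −½ ln(0.294) = 0.612088.
1 − 2Q = 0.892, giving −¼ ln(0.892) = 0.028572.
d = 0.612088 + 0.028572 = 0.640660.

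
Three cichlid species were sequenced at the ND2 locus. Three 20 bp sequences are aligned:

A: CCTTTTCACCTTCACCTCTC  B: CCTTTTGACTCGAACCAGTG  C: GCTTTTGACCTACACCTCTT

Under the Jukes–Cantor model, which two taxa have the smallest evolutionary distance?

A and C

A–B: 8/20 differ, p = 0.400, d = 0.572.
A–C: 4/20 differ, p = 0.200, d = 0.233.
B–C: 8/20 differ, p = 0.400, d = 0.572.
The smallest distance is between A and C.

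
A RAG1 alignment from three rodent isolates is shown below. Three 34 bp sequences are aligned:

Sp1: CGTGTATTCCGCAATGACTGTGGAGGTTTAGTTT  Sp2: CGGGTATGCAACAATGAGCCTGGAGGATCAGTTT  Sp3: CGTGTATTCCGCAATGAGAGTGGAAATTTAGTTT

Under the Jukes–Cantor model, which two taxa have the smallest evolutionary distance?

Sp1 and Sp3

Sp1–Sp2: 9/34 differ, p = 0.265, d = 0.326.
Sp1–Sp3: 4/34 differ, p = 0.118, d = 0.128.
Sp2–Sp3: 10/34 differ, p = 0.294, d = 0.373.
The smallest distance is between Sp1 and Sp3.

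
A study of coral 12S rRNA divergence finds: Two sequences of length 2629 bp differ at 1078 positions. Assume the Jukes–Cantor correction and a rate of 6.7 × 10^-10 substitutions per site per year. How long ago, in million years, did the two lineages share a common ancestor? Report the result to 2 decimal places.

442.86

p = 1078/2629 ≈ 0.410042.
d = −(3/4) ln(1 − 4p/3) = −0.75 ln(1 − 0.546723) = −0.75 ln(0.453277)
  = −0.75 × (-0.791252) = 0.593439 substitutions/site.
Under a molecular clock d = 2μt, so t = d/(2μ) = 0.593439 / (2 × 6.7 × 10^-10) = 442.86 million years.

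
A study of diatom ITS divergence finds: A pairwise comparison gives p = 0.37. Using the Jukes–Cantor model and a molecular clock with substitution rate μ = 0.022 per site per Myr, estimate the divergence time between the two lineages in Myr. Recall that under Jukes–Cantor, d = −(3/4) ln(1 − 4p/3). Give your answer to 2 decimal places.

d = −(3/4) ln(1 − 4p/3) = −0.75 ln(1 − 0.493333) = −0.75 ln(0.506667)
  = −0.75 × (-0.679901) = 0.509926 substitutions/site.
Under a molecular clock d = 2μt, so t = d/(2μ) = 0.509926 / (2 × 0.022) = 11.59 Myr.

11.59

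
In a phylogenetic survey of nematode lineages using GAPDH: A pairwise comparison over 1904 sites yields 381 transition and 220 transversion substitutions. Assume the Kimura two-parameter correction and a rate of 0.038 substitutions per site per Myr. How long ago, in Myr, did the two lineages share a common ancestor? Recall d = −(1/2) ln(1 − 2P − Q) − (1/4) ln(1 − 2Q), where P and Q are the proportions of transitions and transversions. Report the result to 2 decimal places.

5.64

P = 381/1904 ≈ 0.200105 and Q = 220/1904 ≈ 0.115546.
Under the Kimura two-parameter model, d = −½ ln(1 − 2P − Q) − ¼ ln(1 − 2Q).
1 − 2P − Q = 0.484244, giving −½ ln(0.484244) = 0.362583.
1 − 2Q = 0.768908, giving −¼ ln(0.768908) = 0.065696.
d = 0.362583 + 0.065696 = 0.428279.
Under a molecular clock d = 2μt, so t = d/(2μ) = 0.428279 / (2 × 0.038) = 5.64 Myr.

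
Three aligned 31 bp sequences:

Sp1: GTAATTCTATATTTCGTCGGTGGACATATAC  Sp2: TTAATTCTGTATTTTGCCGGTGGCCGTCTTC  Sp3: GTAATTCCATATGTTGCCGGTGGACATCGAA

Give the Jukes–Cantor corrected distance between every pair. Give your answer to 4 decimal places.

d(Sp1,Sp2) = 0.3163, d(Sp1,Sp3) = 0.2687, d(Sp2,Sp3) = 0.3672

Sp1–Sp2: 8/31 sites differ → p ≈ 0.258065, d = −0.75 ln(1 − 0.344087) = 0.316295 ≈ 0.3163.
Sp1–Sp3: 7/31 sites differ → p ≈ 0.225806, d = −0.75 ln(1 − 0.301075) = 0.268659 ≈ 0.2687.
Sp2–Sp3: 9/31 sites differ → p ≈ 0.290323, d = −0.75 ln(1 − 0.387097) = 0.367161 ≈ 0.3672.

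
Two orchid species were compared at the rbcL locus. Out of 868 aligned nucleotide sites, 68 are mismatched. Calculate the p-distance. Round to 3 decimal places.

p = 68/868 = 0.078341… ≈ 0.078 (to 3 d.p.).

0.078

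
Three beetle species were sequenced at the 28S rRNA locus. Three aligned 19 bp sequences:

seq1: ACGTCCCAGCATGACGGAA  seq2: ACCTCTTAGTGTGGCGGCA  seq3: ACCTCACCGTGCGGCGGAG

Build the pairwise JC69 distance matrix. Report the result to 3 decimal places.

seq1–seq2: 7/19 sites differ → p ≈ 0.368421, d = −0.75 ln(1 − 0.491228) = 0.506816 ≈ 0.507.
seq1–seq3: 8/19 sites differ → p ≈ 0.421053, d = −0.75 ln(1 − 0.561404) = 0.618132 ≈ 0.618.
seq2–seq3: 6/19 sites differ → p ≈ 0.315789, d = −0.75 ln(1 − 0.421052) = 0.409907 ≈ 0.410.

d(seq1,seq2) = 0.507, d(seq1,seq3) = 0.618, d(seq2,seq3) = 0.410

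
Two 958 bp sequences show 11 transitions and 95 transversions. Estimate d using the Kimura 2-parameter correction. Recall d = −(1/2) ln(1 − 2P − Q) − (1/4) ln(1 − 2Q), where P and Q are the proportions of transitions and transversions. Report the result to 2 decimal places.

0.12

P = 11/958 ≈ 0.011482 and Q = 95/958 ≈ 0.099165.
Under the Kimura two-parameter model, d = −½ ln(1 − 2P − Q) − ¼ ln(1 − 2Q).
1 − 2P − Q = 0.877871, giving −½ ln(0.877871) = 0.065128.
1 − 2Q = 0.80167, giving −¼ ln(0.80167) = 0.055265.
d = 0.065128 + 0.055265 = 0.120393.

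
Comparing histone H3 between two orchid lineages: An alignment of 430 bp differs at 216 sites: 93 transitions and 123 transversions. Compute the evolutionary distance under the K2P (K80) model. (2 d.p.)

0.85

P = 93/430 ≈ 0.216279 and Q = 123/430 ≈ 0.286047.
Under the Kimura two-parameter model, d = −½ ln(1 − 2P − Q) − ¼ ln(1 − 2Q).
1 − 2P − Q = 0.281395, giving −½ ln(0.281395) = 0.633998.
1 − 2Q = 0.427906, giving −¼ ln(0.427906) = 0.212213.
d = 0.633998 + 0.212213 = 0.846211.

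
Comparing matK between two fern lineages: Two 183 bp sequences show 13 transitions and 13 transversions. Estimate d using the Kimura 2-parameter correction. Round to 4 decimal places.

P = 13/183 ≈ 0.071038 and Q = 13/183 ≈ 0.071038.
Under the Kimura two-parameter model, d = −½ ln(1 − 2P − Q) − ¼ ln(1 − 2Q).
1 − 2P − Q = 0.786886, giving −½ ln(0.786886) = 0.119836.
1 − 2Q = 0.857924, giving −¼ ln(0.857924) = 0.038310.
d = 0.119836 + 0.038310 = 0.158146.

0.1581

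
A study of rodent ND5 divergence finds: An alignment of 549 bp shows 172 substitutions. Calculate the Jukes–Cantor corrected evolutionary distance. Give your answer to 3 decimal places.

p = 172/549 ≈ 0.313297.
d = −(3/4) ln(1 − 4p/3) = −0.75 ln(1 − 0.417729) = −0.75 ln(0.582271)
  = −0.75 × (-0.540819) = 0.405614 substitutions/site.

0.406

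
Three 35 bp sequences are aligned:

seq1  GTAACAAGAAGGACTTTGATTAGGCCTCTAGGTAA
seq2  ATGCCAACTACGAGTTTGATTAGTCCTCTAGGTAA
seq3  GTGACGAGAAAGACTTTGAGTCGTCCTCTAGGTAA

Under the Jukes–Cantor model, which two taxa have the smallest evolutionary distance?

seq1–seq2: 8/35 differ, p = 0.229, d = 0.273.
seq1–seq3: 6/35 differ, p = 0.171, d = 0.195.
seq2–seq3: 9/35 differ, p = 0.257, d = 0.315.
The smallest distance is between seq1 and seq3.

seq1 and seq3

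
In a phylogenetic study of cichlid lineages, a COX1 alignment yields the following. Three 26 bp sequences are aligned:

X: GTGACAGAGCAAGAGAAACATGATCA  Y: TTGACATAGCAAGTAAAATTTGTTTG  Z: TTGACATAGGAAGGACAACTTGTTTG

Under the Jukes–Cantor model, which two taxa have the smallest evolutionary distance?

X–Y: 9/26 differ, p = 0.346, d = 0.464.
X–Z: 10/26 differ, p = 0.385, d = 0.539.
Y–Z: 4/26 differ, p = 0.154, d = 0.172.
The smallest distance is between Y and Z.

Y and Z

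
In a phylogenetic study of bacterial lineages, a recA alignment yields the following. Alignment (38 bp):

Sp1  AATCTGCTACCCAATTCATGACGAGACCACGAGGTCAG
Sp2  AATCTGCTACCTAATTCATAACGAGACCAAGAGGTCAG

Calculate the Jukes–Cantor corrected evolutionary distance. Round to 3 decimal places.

0.083

The sequences differ at 3 of 38 sites (12, 20, 30), so p = 3/38 ≈ 0.078947.
d = −(3/4) ln(1 − 4p/3) = −0.75 ln(1 − 0.105263) = −0.75 ln(0.894737)
  = −0.75 × (-0.111225) = 0.083419 substitutions/site.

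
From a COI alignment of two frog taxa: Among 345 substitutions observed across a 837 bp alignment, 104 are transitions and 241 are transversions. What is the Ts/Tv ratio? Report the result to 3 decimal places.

R = 104/241 = 0.431535… ≈ 0.432 (to 3 d.p.).

0.432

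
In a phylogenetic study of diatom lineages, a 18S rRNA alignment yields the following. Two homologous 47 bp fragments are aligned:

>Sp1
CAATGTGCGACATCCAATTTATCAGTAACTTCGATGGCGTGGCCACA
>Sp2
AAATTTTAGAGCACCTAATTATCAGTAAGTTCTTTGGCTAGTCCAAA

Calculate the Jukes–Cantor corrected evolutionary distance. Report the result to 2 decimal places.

The sequences differ at 16 of 47 sites, so p = 16/47 ≈ 0.340426.
d = −(3/4) ln(1 − 4p/3) = −0.75 ln(1 − 0.453901) = −0.75 ln(0.546099)
  = −0.75 × (-0.604955) = 0.453716 substitutions/site.

0.45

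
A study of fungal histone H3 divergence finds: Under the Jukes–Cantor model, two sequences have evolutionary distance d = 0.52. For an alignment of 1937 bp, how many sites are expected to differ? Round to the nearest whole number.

Invert JC69: p = (3/4)(1 − e^(−4d/3)) = 0.75 × (1 − e^(-0.693333)) = 0.75 × (1 − 0.499907) = 0.375070.
Expected differing sites = pL ≈ 0.375070 × 1937 = 726.51059 ≈ 727.

727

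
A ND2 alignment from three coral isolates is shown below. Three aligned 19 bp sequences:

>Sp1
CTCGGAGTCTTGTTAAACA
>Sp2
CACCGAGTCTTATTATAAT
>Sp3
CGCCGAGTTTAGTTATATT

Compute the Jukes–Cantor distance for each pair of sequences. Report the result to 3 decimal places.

Sp1–Sp2: 6/19 sites differ → p ≈ 0.315789, d = −0.75 ln(1 − 0.421052) = 0.409907 ≈ 0.410.
Sp1–Sp3: 7/19 sites differ → p ≈ 0.368421, d = −0.75 ln(1 − 0.491228) = 0.506816 ≈ 0.507.
Sp2–Sp3: 5/19 sites differ → p ≈ 0.263158, d = −0.75 ln(1 − 0.350877) = 0.324100 ≈ 0.324.

d(Sp1,Sp2) = 0.410, d(Sp1,Sp3) = 0.507, d(Sp2,Sp3) = 0.324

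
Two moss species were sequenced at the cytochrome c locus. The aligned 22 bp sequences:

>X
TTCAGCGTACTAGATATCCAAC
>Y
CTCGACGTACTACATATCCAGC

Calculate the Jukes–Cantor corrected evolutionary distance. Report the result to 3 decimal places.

The sequences differ at 5 of 22 sites (1, 4, 5, 13, 21), so p = 5/22 ≈ 0.227273.
d = −(3/4) ln(1 − 4p/3) = −0.75 ln(1 − 0.303031) = −0.75 ln(0.696969)
  = −0.75 × (-0.361014) = 0.270761 substitutions/site.

0.271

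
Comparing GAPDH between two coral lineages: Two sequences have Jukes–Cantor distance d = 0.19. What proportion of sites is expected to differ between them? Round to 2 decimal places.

0.17

p = (3/4)(1 − e^(−4d/3)) = 0.75 × (1 − e^(-0.253333)) = 0.75 × (1 − 0.776209) = 0.167843.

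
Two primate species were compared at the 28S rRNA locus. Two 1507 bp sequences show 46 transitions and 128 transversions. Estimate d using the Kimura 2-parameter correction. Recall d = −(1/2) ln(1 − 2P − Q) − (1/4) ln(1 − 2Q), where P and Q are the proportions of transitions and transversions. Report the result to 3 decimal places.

P = 46/1507 ≈ 0.030524 and Q = 128/1507 ≈ 0.084937.
Under the Kimura two-parameter model, d = −½ ln(1 − 2P − Q) − ¼ ln(1 − 2Q).
1 − 2P − Q = 0.854015, giving −½ ln(0.854015) = 0.078903.
1 − 2Q = 0.830126, giving −¼ ln(0.830126) = 0.046544.
d = 0.078903 + 0.046544 = 0.125447.

0.125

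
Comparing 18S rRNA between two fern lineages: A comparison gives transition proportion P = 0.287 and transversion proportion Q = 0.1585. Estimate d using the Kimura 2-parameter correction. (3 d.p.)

0.755

Under the Kimura two-parameter model, d = −½ ln(1 − 2P − Q) − ¼ ln(1 − 2Q).
1 − 2P − Q = 0.2675, giving −½ ln(0.2675) = 0.659318.
1 − 2Q = 0.683, giving −¼ ln(0.683) = 0.095315.
d = 0.659318 + 0.095315 = 0.754633.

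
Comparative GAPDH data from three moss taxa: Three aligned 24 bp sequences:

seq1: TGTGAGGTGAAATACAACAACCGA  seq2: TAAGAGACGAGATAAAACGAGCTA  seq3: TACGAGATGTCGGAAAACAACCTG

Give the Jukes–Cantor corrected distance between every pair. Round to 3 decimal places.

seq1–seq2: 9/24 sites differ → p = 0.375, d = −0.75 ln(1 − 0.5) = 0.519860 ≈ 0.520.
seq1–seq3: 10/24 sites differ → p ≈ 0.416667, d = −0.75 ln(1 − 0.555556) = 0.608198 ≈ 0.608.
seq2–seq3: 9/24 sites differ → p = 0.375, d = −0.75 ln(1 − 0.5) = 0.519860 ≈ 0.520.

d(seq1,seq2) = 0.520, d(seq1,seq3) = 0.608, d(seq2,seq3) = 0.520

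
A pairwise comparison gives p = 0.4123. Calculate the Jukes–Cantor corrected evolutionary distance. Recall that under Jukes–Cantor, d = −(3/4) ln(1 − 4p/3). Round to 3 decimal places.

0.598

d = −(3/4) ln(1 − 4p/3) = −0.75 ln(1 − 0.549733) = −0.75 ln(0.450267)
  = −0.75 × (-0.797915) = 0.598436 substitutions/site.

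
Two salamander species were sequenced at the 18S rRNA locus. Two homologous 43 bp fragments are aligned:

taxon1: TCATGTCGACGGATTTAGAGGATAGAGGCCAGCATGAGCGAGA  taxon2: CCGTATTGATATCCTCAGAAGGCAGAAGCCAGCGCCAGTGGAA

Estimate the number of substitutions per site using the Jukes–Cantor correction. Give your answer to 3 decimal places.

The sequences differ at 20 of 43 sites, so p = 20/43 ≈ 0.465116.
d = −(3/4) ln(1 − 4p/3) = −0.75 ln(1 − 0.620155) = −0.75 ln(0.379845)
  = −0.75 × (-0.967992) = 0.725994 substitutions/site.

0.726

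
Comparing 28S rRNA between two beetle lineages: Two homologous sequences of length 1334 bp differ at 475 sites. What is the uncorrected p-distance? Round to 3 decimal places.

p = 475/1334 = 0.356071… ≈ 0.356 (to 3 d.p.).

0.356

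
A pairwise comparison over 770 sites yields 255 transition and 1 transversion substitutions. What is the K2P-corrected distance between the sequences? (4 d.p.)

P = 255/770 ≈ 0.331169 and Q = 1/770 ≈ 0.001299.
Under the Kimura two-parameter model, d = −½ ln(1 − 2P − Q) − ¼ ln(1 − 2Q).
1 − 2P − Q = 0.336363, giving −½ ln(0.336363) = 0.544782.
1 − 2Q = 0.997402, giving −¼ ln(0.997402) = 0.000650.
d = 0.544782 + 0.000650 = 0.545432.

0.5454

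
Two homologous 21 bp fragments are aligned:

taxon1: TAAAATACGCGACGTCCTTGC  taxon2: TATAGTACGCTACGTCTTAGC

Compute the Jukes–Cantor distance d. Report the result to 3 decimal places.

0.286

The sequences differ at 5 of 21 sites (3, 5, 11, 17, 19), so p = 5/21 ≈ 0.238095.
d = −(3/4) ln(1 − 4p/3) = −0.75 ln(1 − 0.31746) = −0.75 ln(0.68254)
  = −0.75 × (-0.381934) = 0.286451 substitutions/site.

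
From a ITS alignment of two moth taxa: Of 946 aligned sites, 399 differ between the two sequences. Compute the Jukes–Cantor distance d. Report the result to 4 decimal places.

p = 399/946 ≈ 0.421776.
d = −(3/4) ln(1 − 4p/3) = −0.75 ln(1 − 0.562368) = −0.75 ln(0.437632)
  = −0.75 × (-0.826377) = 0.619783 substitutions/site.

0.6198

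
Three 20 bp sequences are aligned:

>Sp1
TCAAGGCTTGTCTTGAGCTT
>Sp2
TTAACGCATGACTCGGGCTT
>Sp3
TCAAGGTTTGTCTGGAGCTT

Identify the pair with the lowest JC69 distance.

Sp1–Sp2: 6/20 differ, p = 0.300, d = 0.383.
Sp1–Sp3: 2/20 differ, p = 0.100, d = 0.107.
Sp2–Sp3: 7/20 differ, p = 0.350, d = 0.471.
The smallest distance is between Sp1 and Sp3.

Sp1 and Sp3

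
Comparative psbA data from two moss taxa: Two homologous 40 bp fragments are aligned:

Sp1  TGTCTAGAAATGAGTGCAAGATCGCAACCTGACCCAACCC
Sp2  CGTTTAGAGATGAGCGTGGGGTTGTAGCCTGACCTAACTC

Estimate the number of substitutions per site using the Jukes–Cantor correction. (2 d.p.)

The sequences differ at 13 of 40 sites, so p = 13/40 = 0.325.
d = −(3/4) ln(1 − 4p/3) = −0.75 ln(1 − 0.433333) = −0.75 ln(0.566667)
  = −0.75 × (-0.567983) = 0.425987 substitutions/site.

0.43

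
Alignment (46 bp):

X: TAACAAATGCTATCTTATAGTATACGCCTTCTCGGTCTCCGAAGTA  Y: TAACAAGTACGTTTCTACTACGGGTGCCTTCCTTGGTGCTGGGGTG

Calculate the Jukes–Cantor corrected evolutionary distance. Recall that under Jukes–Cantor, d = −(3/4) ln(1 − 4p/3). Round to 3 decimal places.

0.892

The sequences differ at 24 of 46 sites, so p = 24/46 ≈ 0.521739.
d = −(3/4) ln(1 − 4p/3) = −0.75 ln(1 − 0.695652) = −0.75 ln(0.304348)
  = −0.75 × (-1.189583) = 0.892187 substitutions/site.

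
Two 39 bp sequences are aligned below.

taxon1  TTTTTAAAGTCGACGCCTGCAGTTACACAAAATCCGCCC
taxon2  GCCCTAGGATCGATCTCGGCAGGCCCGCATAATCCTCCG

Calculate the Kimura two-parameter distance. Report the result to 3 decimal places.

0.765

Of 39 sites, 10 differences are transitions and 8 are transversions, so P = 10/39 ≈ 0.25641 and Q = 8/39 ≈ 0.205128.
Under the Kimura two-parameter model, d = −½ ln(1 − 2P − Q) − ¼ ln(1 − 2Q).
1 − 2P − Q = 0.282052, giving −½ ln(0.282052) = 0.632832.
1 − 2Q = 0.589744, giving −¼ ln(0.589744) = 0.132017.
d = 0.632832 + 0.132017 = 0.764849.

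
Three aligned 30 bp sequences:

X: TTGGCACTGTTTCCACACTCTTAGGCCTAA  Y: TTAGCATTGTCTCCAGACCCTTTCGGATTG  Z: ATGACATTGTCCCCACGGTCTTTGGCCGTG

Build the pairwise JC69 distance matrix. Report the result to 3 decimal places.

X–Y: 11/30 sites differ → p ≈ 0.366667, d = −0.75 ln(1 − 0.488889) = 0.503376 ≈ 0.503.
X–Z: 11/30 sites differ → p ≈ 0.366667, d = −0.75 ln(1 − 0.488889) = 0.503376 ≈ 0.503.
Y–Z: 12/30 sites differ → p = 0.4, d = −0.75 ln(1 − 0.533333) = 0.571605 ≈ 0.572.

d(X,Y) = 0.503, d(X,Z) = 0.503, d(Y,Z) = 0.572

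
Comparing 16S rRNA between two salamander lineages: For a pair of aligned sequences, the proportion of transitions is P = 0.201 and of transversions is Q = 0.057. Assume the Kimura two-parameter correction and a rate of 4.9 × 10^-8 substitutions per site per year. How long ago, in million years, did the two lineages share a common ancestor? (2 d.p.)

Under the Kimura two-parameter model, d = −½ ln(1 − 2P − Q) − ¼ ln(1 − 2Q).
1 − 2P − Q = 0.541, giving −½ ln(0.541) = 0.307168.
1 − 2Q = 0.886, giving −¼ ln(0.886) = 0.030260.
d = 0.307168 + 0.030260 = 0.337428.
Under a molecular clock d = 2μt, so t = d/(2μ) = 0.337428 / (2 × 4.9 × 10^-8) = 3.44 million years.

3.44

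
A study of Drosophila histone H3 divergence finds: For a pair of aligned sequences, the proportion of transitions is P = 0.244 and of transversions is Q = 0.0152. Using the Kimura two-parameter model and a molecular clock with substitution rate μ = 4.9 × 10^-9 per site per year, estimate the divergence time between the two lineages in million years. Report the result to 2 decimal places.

36.48

Under the Kimura two-parameter model, d = −½ ln(1 − 2P − Q) − ¼ ln(1 − 2Q).
1 − 2P − Q = 0.4968, giving −½ ln(0.4968) = 0.349784.
1 − 2Q = 0.9696, giving −¼ ln(0.9696) = 0.007718.
d = 0.349784 + 0.007718 = 0.357502.
Under a molecular clock d = 2μt, so t = d/(2μ) = 0.357502 / (2 × 4.9 × 10^-9) = 36.48 million years.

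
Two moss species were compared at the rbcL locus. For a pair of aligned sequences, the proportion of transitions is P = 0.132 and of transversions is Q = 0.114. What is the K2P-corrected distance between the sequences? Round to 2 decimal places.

Under the Kimura two-parameter model, d = −½ ln(1 − 2P − Q) − ¼ ln(1 − 2Q).
1 − 2P − Q = 0.622, giving −½ ln(0.622) = 0.237408.
1 − 2Q = 0.772, giving −¼ ln(0.772) = 0.064693.
d = 0.237408 + 0.064693 = 0.302101.

0.30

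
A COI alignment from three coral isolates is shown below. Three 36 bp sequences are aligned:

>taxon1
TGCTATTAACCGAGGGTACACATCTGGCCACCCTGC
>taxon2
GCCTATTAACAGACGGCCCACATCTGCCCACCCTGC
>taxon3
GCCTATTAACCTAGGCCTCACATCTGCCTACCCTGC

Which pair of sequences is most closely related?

taxon1–taxon2: 7/36 differ, p = 0.194, d = 0.225.
taxon1–taxon3: 8/36 differ, p = 0.222, d = 0.264.
taxon2–taxon3: 6/36 differ, p = 0.167, d = 0.188.
The smallest distance is between taxon2 and taxon3.

taxon2 and taxon3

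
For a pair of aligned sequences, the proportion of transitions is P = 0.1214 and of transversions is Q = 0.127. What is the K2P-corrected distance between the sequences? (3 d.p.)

Under the Kimura two-parameter model, d = −½ ln(1 − 2P − Q) − ¼ ln(1 − 2Q).
1 − 2P − Q = 0.6302, giving −½ ln(0.6302) = 0.230859.
1 − 2Q = 0.746, giving −¼ ln(0.746) = 0.073257.
d = 0.230859 + 0.073257 = 0.304116.

0.304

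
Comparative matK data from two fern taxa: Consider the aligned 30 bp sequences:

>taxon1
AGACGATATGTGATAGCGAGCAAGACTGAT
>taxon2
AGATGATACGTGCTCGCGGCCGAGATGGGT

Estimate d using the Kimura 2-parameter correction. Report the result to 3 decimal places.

Of 30 sites, 6 differences are transitions and 4 are transversions, so P = 6/30 = 0.2 and Q = 4/30 ≈ 0.133333.
Under the Kimura two-parameter model, d = −½ ln(1 − 2P − Q) − ¼ ln(1 − 2Q).
1 − 2P − Q = 0.466667, giving −½ ln(0.466667) = 0.381070.
1 − 2Q = 0.733334, giving −¼ ln(0.733334) = 0.077539.
d = 0.381070 + 0.077539 = 0.458609.

0.459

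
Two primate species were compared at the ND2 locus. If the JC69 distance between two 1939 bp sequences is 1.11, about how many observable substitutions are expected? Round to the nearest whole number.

1123

Invert JC69: p = (3/4)(1 − e^(−4d/3)) = 0.75 × (1 − e^(-1.48)) = 0.75 × (1 − 0.227638) = 0.579272.
Expected differing sites = pL ≈ 0.579272 × 1939 = 1123.208408 ≈ 1123.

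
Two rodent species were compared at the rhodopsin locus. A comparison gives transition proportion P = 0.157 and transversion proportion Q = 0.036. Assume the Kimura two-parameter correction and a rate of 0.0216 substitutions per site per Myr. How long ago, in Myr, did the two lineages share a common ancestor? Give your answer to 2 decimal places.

Under the Kimura two-parameter model, d = −½ ln(1 − 2P − Q) − ¼ ln(1 − 2Q).
1 − 2P − Q = 0.65, giving −½ ln(0.65) = 0.215391.
1 − 2Q = 0.928, giving −¼ ln(0.928) = 0.018681.
d = 0.215391 + 0.018681 = 0.234072.
Under a molecular clock d = 2μt, so t = d/(2μ) = 0.234072 / (2 × 0.0216) = 5.42 Myr.

5.42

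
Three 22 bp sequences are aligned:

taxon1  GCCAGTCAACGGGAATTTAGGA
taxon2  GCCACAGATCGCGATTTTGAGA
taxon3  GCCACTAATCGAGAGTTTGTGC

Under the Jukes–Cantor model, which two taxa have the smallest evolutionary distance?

taxon2 and taxon3

taxon1–taxon2: 8/22 differ, p = 0.364, d = 0.497.
taxon1–taxon3: 8/22 differ, p = 0.364, d = 0.497.
taxon2–taxon3: 6/22 differ, p = 0.273, d = 0.339.
The smallest distance is between taxon2 and taxon3.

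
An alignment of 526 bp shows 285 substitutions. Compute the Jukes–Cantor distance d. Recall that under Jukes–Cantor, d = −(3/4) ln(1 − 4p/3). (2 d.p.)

0.96

p = 285/526 ≈ 0.541825.
d = −(3/4) ln(1 − 4p/3) = −0.75 ln(1 − 0.722433) = −0.75 ln(0.277567)
  = −0.75 × (-1.281693) = 0.961270 substitutions/site.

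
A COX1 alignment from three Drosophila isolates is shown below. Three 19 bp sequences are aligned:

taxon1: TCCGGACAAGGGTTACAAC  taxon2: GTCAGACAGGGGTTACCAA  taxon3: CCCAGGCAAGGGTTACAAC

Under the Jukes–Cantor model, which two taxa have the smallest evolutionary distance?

taxon1 and taxon3

taxon1–taxon2: 6/19 differ, p = 0.316, d = 0.410.
taxon1–taxon3: 3/19 differ, p = 0.158, d = 0.177.
taxon2–taxon3: 6/19 differ, p = 0.316, d = 0.410.
The smallest distance is between taxon1 and taxon3.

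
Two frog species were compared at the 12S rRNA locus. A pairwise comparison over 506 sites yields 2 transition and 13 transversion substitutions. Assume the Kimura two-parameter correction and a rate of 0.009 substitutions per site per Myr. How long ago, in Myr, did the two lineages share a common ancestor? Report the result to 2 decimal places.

P = 2/506 ≈ 0.003953 and Q = 13/506 ≈ 0.025692.
Under the Kimura two-parameter model, d = −½ ln(1 − 2P − Q) − ¼ ln(1 − 2Q).
1 − 2P − Q = 0.966402, giving −½ ln(0.966402) = 0.017088.
1 − 2Q = 0.948616, giving −¼ ln(0.948616) = 0.013188.
d = 0.017088 + 0.013188 = 0.030276.
Under a molecular clock d = 2μt, so t = d/(2μ) = 0.030276 / (2 × 0.009) = 1.68 Myr.

1.68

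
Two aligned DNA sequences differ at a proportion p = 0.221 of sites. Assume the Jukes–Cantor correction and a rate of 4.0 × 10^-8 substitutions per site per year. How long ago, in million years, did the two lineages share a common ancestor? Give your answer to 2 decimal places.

3.27

d = −(3/4) ln(1 − 4p/3) = −0.75 ln(1 − 0.294667) = −0.75 ln(0.705333)
  = −0.75 × (-0.349085) = 0.261814 substitutions/site.
Under a molecular clock d = 2μt, so t = d/(2μ) = 0.261814 / (2 × 4.0 × 10^-8) = 3.27 million years.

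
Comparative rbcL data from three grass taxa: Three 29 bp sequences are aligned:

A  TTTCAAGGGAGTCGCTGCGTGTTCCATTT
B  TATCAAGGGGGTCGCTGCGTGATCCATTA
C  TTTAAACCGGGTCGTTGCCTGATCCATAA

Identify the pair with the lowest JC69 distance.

A–B: 4/29 differ, p = 0.138, d = 0.152.
A–C: 9/29 differ, p = 0.310, d = 0.401.
B–C: 7/29 differ, p = 0.241, d = 0.291.
The smallest distance is between A and B.

A and B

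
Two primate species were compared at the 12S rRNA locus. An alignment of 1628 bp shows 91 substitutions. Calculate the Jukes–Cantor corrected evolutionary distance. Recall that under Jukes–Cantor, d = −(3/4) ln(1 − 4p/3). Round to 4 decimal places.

0.0581

p = 91/1628 ≈ 0.055897.
d = −(3/4) ln(1 − 4p/3) = −0.75 ln(1 − 0.074529) = −0.75 ln(0.925471)
  = −0.75 × (-0.077452) = 0.058089 substitutions/site.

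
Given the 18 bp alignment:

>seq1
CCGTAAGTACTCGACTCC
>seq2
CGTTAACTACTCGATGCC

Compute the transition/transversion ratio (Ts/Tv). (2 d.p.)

0.25

Transitions are A↔G and C↔T; transversions are all other mismatches.
Transitions: 1. Transversions: 4.
R = 1/4 = 0.25.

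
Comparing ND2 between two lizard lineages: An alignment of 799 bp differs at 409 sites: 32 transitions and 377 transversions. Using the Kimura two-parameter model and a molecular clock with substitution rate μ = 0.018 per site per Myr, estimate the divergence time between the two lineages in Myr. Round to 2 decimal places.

31.13

P = 32/799 ≈ 0.04005 and Q = 377/799 ≈ 0.47184.
Under the Kimura two-parameter model, d = −½ ln(1 − 2P − Q) − ¼ ln(1 − 2Q).
1 − 2P − Q = 0.44806, giving −½ ln(0.44806) = 0.401414.
1 − 2Q = 0.05632, giving −¼ ln(0.05632) = 0.719176.
d = 0.401414 + 0.719176 = 1.120590.
Under a molecular clock d = 2μt, so t = d/(2μ) = 1.120590 / (2 × 0.018) = 31.13 Myr.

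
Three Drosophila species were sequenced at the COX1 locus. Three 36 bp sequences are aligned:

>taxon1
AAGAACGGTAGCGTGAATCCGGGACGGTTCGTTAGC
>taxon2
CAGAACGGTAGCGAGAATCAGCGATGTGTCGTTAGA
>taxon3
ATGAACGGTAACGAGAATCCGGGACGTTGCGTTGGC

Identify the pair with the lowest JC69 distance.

taxon1 and taxon3

taxon1–taxon2: 8/36 differ, p = 0.222, d = 0.264.
taxon1–taxon3: 6/36 differ, p = 0.167, d = 0.188.
taxon2–taxon3: 10/36 differ, p = 0.278, d = 0.347.
The smallest distance is between taxon1 and taxon3.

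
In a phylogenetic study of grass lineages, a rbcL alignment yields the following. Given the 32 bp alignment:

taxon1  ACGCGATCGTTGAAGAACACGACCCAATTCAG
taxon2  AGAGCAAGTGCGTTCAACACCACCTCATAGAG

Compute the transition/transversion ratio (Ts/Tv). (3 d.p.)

0.214

Transitions are A↔G and C↔T; transversions are all other mismatches.
Transitions: 3. Transversions: 14.
R = 3/14 = 0.214285… ≈ 0.214 (to 3 d.p.).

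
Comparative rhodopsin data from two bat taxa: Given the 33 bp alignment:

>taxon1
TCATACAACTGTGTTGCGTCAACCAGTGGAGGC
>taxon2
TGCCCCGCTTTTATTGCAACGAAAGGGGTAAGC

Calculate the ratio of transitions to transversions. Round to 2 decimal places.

Transitions are A↔G and C↔T; transversions are all other mismatches.
Transitions: 8. Transversions: 10.
R = 8/10 = 0.80.

0.80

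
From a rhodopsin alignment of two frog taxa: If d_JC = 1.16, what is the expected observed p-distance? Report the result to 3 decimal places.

0.590

p = (3/4)(1 − e^(−4d/3)) = 0.75 × (1 − e^(-1.546667)) = 0.75 × (1 − 0.212957) = 0.590282.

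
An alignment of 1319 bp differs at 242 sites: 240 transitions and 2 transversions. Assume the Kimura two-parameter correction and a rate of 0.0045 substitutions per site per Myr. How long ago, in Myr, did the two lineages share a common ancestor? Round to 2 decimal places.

25.35

P = 240/1319 ≈ 0.181956 and Q = 2/1319 ≈ 0.001516.
Under the Kimura two-parameter model, d = −½ ln(1 − 2P − Q) − ¼ ln(1 − 2Q).
1 − 2P − Q = 0.634572, giving −½ ln(0.634572) = 0.227402.
1 − 2Q = 0.996968, giving −¼ ln(0.996968) = 0.000759.
d = 0.227402 + 0.000759 = 0.228161.
Under a molecular clock d = 2μt, so t = d/(2μ) = 0.228161 / (2 × 0.0045) = 25.35 Myr.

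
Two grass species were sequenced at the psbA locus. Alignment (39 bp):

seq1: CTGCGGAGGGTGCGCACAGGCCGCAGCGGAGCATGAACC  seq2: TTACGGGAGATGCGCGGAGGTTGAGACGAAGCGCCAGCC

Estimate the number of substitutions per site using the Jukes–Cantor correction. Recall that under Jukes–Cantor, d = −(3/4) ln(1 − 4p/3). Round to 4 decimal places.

0.6528

The sequences differ at 17 of 39 sites, so p = 17/39 ≈ 0.435897.
d = −(3/4) ln(1 − 4p/3) = −0.75 ln(1 − 0.581196) = −0.75 ln(0.418804)
  = −0.75 × (-0.870352) = 0.652764 substitutions/site.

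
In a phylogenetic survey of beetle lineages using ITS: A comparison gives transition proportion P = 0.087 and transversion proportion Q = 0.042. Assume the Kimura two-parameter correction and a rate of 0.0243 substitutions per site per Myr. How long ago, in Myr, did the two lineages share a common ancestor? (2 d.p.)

Under the Kimura two-parameter model, d = −½ ln(1 − 2P − Q) − ¼ ln(1 − 2Q).
1 − 2P − Q = 0.784, giving −½ ln(0.784) = 0.121673.
1 − 2Q = 0.916, giving −¼ ln(0.916) = 0.021935.
d = 0.121673 + 0.021935 = 0.143608.
Under a molecular clock d = 2μt, so t = d/(2μ) = 0.143608 / (2 × 0.0243) = 2.95 Myr.

2.95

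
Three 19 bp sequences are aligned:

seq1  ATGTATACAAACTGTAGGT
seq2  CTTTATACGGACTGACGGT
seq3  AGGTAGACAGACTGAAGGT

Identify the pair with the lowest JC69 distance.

seq1–seq2: 6/19 differ, p = 0.316, d = 0.410.
seq1–seq3: 4/19 differ, p = 0.211, d = 0.247.
seq2–seq3: 6/19 differ, p = 0.316, d = 0.410.
The smallest distance is between seq1 and seq3.

seq1 and seq3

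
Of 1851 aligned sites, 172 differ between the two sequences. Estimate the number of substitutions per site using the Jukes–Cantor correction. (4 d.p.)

0.0992

p = 172/1851 ≈ 0.092923.
d = −(3/4) ln(1 − 4p/3) = −0.75 ln(1 − 0.123897) = −0.75 ln(0.876103)
  = −0.75 × (-0.132272) = 0.099204 substitutions/site.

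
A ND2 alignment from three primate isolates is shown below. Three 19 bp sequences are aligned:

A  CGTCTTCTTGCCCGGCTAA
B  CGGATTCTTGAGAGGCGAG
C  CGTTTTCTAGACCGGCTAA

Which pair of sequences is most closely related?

A–B: 7/19 differ, p = 0.368, d = 0.507.
A–C: 3/19 differ, p = 0.158, d = 0.177.
B–C: 7/19 differ, p = 0.368, d = 0.507.
The smallest distance is between A and C.

A and C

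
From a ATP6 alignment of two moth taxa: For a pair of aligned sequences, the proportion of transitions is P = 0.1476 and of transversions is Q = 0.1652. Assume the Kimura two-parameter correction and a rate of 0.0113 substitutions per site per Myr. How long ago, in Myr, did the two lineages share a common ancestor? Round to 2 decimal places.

Under the Kimura two-parameter model, d = −½ ln(1 − 2P − Q) − ¼ ln(1 − 2Q).
1 − 2P − Q = 0.5396, giving −½ ln(0.5396) = 0.308464.
1 − 2Q = 0.6696, giving −¼ ln(0.6696) = 0.100269.
d = 0.308464 + 0.100269 = 0.408733.
Under a molecular clock d = 2μt, so t = d/(2μ) = 0.408733 / (2 × 0.0113) = 18.09 Myr.

18.09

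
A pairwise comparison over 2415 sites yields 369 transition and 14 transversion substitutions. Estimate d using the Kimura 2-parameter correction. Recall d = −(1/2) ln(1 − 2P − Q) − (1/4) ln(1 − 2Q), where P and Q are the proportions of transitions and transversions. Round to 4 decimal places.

P = 369/2415 ≈ 0.152795 and Q = 14/2415 ≈ 0.005797.
Under the Kimura two-parameter model, d = −½ ln(1 − 2P − Q) − ¼ ln(1 − 2Q).
1 − 2P − Q = 0.688613, giving −½ ln(0.688613) = 0.186538.
1 − 2Q = 0.988406, giving −¼ ln(0.988406) = 0.002915.
d = 0.186538 + 0.002915 = 0.189453.

0.1895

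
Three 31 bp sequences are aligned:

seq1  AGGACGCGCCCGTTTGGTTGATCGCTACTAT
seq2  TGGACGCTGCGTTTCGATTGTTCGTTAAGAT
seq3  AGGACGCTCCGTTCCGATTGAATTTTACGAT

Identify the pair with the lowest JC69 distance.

seq1–seq2: 11/31 differ, p = 0.355, d = 0.481.
seq1–seq3: 11/31 differ, p = 0.355, d = 0.481.
seq2–seq3: 8/31 differ, p = 0.258, d = 0.316.
The smallest distance is between seq2 and seq3.

seq2 and seq3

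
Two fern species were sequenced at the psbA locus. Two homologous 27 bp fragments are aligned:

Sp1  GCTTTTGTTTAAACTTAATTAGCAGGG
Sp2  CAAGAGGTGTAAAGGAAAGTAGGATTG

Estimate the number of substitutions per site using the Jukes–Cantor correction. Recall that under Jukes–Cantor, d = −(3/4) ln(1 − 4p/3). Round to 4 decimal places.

The sequences differ at 14 of 27 sites, so p = 14/27 ≈ 0.518519.
d = −(3/4) ln(1 − 4p/3) = −0.75 ln(1 − 0.691359) = −0.75 ln(0.308641)
  = −0.75 × (-1.175576) = 0.881682 substitutions/site.

0.8817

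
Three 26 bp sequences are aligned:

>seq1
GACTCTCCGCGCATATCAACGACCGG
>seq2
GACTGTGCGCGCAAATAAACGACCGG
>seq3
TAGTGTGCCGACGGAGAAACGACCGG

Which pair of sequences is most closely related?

seq1 and seq2

seq1–seq2: 4/26 differ, p = 0.154, d = 0.172.
seq1–seq3: 11/26 differ, p = 0.423, d = 0.623.
seq2–seq3: 8/26 differ, p = 0.308, d = 0.396.
The smallest distance is between seq1 and seq2.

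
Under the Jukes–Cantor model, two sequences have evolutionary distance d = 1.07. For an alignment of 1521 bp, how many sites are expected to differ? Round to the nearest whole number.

Invert JC69: p = (3/4)(1 − e^(−4d/3)) = 0.75 × (1 − e^(-1.426667)) = 0.75 × (1 − 0.240108) = 0.569919.
Expected differing sites = pL ≈ 0.569919 × 1521 = 866.846799 ≈ 867.

867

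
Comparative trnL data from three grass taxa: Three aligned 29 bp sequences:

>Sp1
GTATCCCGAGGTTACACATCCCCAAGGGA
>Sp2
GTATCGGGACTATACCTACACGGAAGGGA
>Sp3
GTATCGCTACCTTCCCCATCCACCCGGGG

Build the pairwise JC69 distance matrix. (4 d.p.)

d(Sp1,Sp2) = 0.5285, d(Sp1,Sp3) = 0.4618, d(Sp2,Sp3) = 0.6829

Sp1–Sp2: 11/29 sites differ → p ≈ 0.37931, d = −0.75 ln(1 − 0.505747) = 0.528531 ≈ 0.5285.
Sp1–Sp3: 10/29 sites differ → p ≈ 0.344828, d = −0.75 ln(1 − 0.459771) = 0.461822 ≈ 0.4618.
Sp2–Sp3: 13/29 sites differ → p ≈ 0.448276, d = −0.75 ln(1 − 0.597701) = 0.682920 ≈ 0.6829.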